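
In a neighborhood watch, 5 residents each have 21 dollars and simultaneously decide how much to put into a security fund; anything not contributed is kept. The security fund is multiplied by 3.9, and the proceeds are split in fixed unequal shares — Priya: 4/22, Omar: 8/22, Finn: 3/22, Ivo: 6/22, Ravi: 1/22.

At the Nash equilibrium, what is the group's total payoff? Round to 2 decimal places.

For player j, contributing a unit is worthwhile iff 3.9 × (j's share) ≥ 1, i.e. iff j's share is at least 0.2564.
Omar and Ivo are above the threshold, contributing 21 each; the remaining 3 contribute 0. Total contributed: 42.
The security fund pays out 3.9 × 42 = 163.80 in total (split across the unequal shares, but the aggregate is all that matters for the group sum).
The 3 free-riders keep 21 each, adding 63. Group total = 63 + 163.80 = 226.80.

226.80 dollars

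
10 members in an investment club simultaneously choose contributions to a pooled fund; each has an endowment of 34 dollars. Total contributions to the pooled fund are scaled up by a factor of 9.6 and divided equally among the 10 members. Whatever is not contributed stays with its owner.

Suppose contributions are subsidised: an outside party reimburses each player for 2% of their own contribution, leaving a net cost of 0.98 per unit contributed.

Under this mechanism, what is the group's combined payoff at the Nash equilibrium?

340.00 dollars

Even with the mechanism, each unit contributed returns only (9.6/10) / 0.98 = 0.9796 per unit of net cost, so contributing nothing is still dominant.
At the Nash equilibrium no one contributes; group total payoff = 10 × 34 = 340.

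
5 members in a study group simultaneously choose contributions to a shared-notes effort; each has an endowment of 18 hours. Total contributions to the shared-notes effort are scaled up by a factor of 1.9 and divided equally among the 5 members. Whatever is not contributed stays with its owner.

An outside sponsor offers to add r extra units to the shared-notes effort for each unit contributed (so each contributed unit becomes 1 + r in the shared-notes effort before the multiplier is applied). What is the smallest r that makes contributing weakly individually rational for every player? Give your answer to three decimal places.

1.632

With matching at rate r, one contributed unit becomes (1 + r) in the shared-notes effort and returns 1.9 × (1 + r) / 5 to the contributor.
Setting this equal to 1: 1 + r = 5/1.9 = 2.6316.
So the minimum matching rate is r = 2.6316 − 1 = 1.632.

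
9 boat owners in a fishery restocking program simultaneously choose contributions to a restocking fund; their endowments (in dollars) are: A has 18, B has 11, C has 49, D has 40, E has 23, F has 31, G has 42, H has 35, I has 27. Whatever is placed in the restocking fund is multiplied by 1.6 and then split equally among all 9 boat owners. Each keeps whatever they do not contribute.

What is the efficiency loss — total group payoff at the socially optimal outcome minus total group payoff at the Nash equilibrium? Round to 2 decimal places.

The private return per contributed unit is 1.6/9 = 0.1778 < 1 for every player regardless of endowment, so the Nash equilibrium is zero contribution and the group total is Σ E_j = 18 + 11 + 49 + 40 + 23 + 31 + 42 + 35 + 27 = 276.
Each contributed unit returns 1.600 to the group, so the social optimum is full contribution by everyone: group total = 1.600 × 276 = 441.60.
Efficiency loss = (1.600 − 1) × 276 = 165.60.

165.60 dollars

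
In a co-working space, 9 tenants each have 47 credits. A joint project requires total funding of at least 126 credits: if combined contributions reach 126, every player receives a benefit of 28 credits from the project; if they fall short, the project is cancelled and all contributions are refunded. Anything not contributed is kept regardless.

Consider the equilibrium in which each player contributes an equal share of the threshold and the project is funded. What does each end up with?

61 credits

Equal share of the threshold: 126/9 = 14.
At this profile no one gains by cutting their contribution: any cut drops the total below 126, the project is cancelled, contributions are refunded, and the deviator ends with 47, which is less than 47 − 14 + 28 = 61. Contributing more than 14 just wastes the excess. So contributing exactly 14 is a best response.
Each player's payoff: 47 − 14 + 28 = 61.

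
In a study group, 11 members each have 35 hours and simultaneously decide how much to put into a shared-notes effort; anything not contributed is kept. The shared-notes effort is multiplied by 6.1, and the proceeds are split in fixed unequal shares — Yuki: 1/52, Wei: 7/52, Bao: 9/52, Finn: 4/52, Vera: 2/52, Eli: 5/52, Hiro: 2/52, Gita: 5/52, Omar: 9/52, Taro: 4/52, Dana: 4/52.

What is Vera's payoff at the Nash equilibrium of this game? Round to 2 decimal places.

A player with share s gets back 6.1·s per unit contributed, so full contribution is dominant for anyone with s > 1/6.1 = 0.1639 and zero contribution is dominant for anyone below.
The shares above 0.1639 belong to Bao and Omar, contributing 35 each; the remaining 9 contribute 0. Total contributed: 70.
Vera keeps 35 and receives 6.1 × 70 × 2/52 = 16.42 from the shared-notes effort, for a payoff of 51.42.

51.42 hours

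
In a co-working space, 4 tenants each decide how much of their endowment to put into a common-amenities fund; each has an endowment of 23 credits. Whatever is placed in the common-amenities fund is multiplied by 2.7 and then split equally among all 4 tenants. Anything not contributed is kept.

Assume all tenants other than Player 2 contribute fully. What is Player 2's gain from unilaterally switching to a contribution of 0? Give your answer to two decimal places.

Switching from a contribution of 23 to 0 lets Player 2 keep an extra 23 credits, but lowers the common-amenities fund by 23, which costs Player 2 their own share of that drop: 2.7/4 × 23 = 15.52.
Net gain = 23 − 15.52 = 7.48. The private return per contributed unit (0.6750) is below 1, so free-riding is indeed the best response regardless of what the others do.

7.48 credits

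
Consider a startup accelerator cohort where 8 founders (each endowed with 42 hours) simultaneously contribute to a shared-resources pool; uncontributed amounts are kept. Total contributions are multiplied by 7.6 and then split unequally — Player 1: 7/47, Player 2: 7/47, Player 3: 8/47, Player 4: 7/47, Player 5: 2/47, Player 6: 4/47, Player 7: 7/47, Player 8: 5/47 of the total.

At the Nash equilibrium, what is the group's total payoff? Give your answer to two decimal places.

1722.00 hours

Each unit j contributes comes back to j as 7.6 × (j's share), so j prefers to contribute only if that share exceeds 1/7.6 = 0.1316; otherwise keeping the unit dominates.
The shares above 0.1316 belong to Player 1, Player 2, Player 3, Player 4 and Player 7, contributing 42 each; the remaining 3 contribute 0. Total contributed: 210.
The shared-resources pool pays out 7.6 × 210 = 1596.00 in total (split across the unequal shares, but the aggregate is all that matters for the group sum).
The 3 free-riders keep 42 each, adding 126. Group total = 126 + 1596.00 = 1722.00.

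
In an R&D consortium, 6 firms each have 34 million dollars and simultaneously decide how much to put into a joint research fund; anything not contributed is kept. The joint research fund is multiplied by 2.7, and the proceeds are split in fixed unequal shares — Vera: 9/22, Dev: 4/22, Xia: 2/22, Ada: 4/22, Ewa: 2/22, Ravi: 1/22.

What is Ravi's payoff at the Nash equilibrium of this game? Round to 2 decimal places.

38.17 million dollars

For player j, contributing a unit is worthwhile iff 2.7 × (j's share) ≥ 1, i.e. iff j's share is at least 0.3704.
Only Vera (9/22) clears that bar, contributing 34; the remaining 5 contribute 0. Total contributed: 34.
Ravi keeps 34 and receives 2.7 × 34 × 1/22 = 4.17 from the joint research fund, for a payoff of 38.17.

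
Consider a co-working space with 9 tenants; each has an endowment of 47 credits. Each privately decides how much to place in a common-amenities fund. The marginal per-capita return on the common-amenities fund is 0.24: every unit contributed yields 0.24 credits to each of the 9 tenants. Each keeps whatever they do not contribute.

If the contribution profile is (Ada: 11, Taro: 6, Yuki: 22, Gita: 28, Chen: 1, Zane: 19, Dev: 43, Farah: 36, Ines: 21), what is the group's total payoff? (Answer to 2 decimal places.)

Total contributed: 11 + 6 + 22 + 28 + 1 + 19 + 43 + 36 + 21 = 187; total kept: 9 × 47 − 187 = 236.
The common-amenities fund pays out 0.24 × 9 × 187 = 403.92 in aggregate.
Group total = 236 + 403.92 = 639.92.

639.92 credits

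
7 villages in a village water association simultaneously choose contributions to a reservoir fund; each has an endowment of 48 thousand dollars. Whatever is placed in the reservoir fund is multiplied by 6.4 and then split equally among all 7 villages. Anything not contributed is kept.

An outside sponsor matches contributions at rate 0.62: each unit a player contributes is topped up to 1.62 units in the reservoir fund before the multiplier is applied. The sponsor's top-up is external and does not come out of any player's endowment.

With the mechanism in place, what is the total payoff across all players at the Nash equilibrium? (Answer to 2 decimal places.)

The effective private return per unit is now 6.4 × 1.62 / 7 = 1.4811 > 1, so every player's dominant strategy flips to full contribution.
At the Nash equilibrium everyone contributes 48. Group total payoff = 6.4 × 1.62 × 336 = 3483.65.

3483.65 thousand dollars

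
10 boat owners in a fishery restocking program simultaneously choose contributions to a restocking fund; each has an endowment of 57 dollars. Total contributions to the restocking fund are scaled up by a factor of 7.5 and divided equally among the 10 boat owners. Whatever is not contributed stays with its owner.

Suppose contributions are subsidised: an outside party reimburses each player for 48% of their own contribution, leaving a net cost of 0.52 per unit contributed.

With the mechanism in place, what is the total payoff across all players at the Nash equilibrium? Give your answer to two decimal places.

4548.60 dollars

Under the mechanism each unit contributed yields (7.5/10) / 0.52 = 1.4423 back to its contributor per unit of net cost, which exceeds 1, making full contribution the dominant choice for everyone.
At the Nash equilibrium everyone contributes 57. Group total payoff = 10 × (57 × 0.48 + 7.5 × 57) = 4548.60.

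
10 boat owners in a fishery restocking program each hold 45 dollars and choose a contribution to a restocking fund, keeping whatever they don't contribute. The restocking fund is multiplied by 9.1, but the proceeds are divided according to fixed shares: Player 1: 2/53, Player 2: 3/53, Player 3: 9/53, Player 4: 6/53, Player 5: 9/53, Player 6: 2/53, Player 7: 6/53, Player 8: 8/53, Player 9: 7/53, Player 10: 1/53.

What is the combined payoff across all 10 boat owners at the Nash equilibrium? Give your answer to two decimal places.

2637.00 dollars

Each unit j contributes comes back to j as 9.1 × (j's share), so j prefers to contribute only if that share exceeds 1/9.1 = 0.1099; otherwise keeping the unit dominates.
Player 3, Player 4, Player 5, Player 7, Player 8 and Player 9 are above the threshold, contributing 45 each; the remaining 4 contribute 0. Total contributed: 270.
The restocking fund pays out 9.1 × 270 = 2457.00 in total (split across the unequal shares, but the aggregate is all that matters for the group sum).
The 4 free-riders keep 45 each, adding 180. Group total = 180 + 2457.00 = 2637.00.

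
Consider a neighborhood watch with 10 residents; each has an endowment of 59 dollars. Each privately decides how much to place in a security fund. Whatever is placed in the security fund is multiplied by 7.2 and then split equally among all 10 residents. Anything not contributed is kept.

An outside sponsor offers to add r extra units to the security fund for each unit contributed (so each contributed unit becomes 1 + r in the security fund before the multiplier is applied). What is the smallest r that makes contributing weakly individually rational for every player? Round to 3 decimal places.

0.389

With matching at rate r, one contributed unit becomes (1 + r) in the security fund and returns 7.2 × (1 + r) / 10 to the contributor.
Setting this equal to 1: 1 + r = 10/7.2 = 1.3889.
So the minimum matching rate is r = 1.3889 − 1 = 0.389.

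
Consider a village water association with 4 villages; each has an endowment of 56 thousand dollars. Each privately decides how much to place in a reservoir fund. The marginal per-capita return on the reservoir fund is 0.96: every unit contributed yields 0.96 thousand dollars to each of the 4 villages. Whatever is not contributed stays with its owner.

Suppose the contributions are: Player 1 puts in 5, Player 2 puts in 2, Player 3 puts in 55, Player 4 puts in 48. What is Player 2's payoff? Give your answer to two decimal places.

159.60 thousand dollars

Total contributed: 5 + 2 + 55 + 48 = 110.
Each receives 0.96 × 110 = 105.60 from the reservoir fund.
Player 2 keeps 56 − 2 = 54, so Player 2's payoff is 54 + 105.60 = 159.60.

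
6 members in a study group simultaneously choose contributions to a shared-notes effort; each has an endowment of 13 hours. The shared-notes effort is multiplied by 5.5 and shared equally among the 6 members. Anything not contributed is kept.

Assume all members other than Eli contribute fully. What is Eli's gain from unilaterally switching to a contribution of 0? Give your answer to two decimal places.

1.08 hours

Switching from a contribution of 13 to 0 lets Eli keep an extra 13 hours, but lowers the shared-notes effort by 13, which costs Eli their own share of that drop: 5.5/6 × 13 = 11.92.
Net gain = 13 − 11.92 = 1.08. The private return per contributed unit (0.9167) is below 1, so free-riding is indeed the best response regardless of what the others do.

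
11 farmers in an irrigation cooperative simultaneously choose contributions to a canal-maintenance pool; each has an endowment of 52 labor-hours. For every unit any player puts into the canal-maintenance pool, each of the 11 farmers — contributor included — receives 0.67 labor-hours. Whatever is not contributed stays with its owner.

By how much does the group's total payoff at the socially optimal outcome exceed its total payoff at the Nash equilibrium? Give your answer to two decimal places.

3643.64 labor-hours

The private return per contributed unit is 0.67 < 1, so contributing 0 is dominant for every player. At the Nash equilibrium everyone keeps their 52, and the group total is 11 × 52 = 572.
Each contributed unit returns 7.370 to the group as a whole (0.67 to each of 11 players), which exceeds 1, so the social optimum is full contribution: group total = 7.370 × 572 = 4215.64.
Efficiency loss = 4215.64 − 572 = 3643.64.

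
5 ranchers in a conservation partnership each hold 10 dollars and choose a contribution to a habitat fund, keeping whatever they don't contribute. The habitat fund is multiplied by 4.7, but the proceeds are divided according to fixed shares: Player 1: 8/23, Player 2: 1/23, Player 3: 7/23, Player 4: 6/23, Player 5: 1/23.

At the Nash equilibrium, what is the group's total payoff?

161.00 dollars

Each unit j contributes comes back to j as 4.7 × (j's share), so j prefers to contribute only if that share exceeds 1/4.7 = 0.2128; otherwise keeping the unit dominates.
Player 1, Player 3 and Player 4 clear that bar, contributing 10 each; the remaining 2 contribute 0. Total contributed: 30.
The habitat fund pays out 4.7 × 30 = 141.00 in total (split across the unequal shares, but the aggregate is all that matters for the group sum).
The 2 free-riders keep 10 each, adding 20. Group total = 20 + 141.00 = 161.00.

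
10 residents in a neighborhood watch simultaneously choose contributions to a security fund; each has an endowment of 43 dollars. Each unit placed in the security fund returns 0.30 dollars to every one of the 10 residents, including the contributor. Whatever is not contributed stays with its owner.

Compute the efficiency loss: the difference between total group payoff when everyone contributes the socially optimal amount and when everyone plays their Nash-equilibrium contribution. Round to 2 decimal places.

860.00 dollars

The private return per contributed unit is 0.30 < 1, so contributing 0 is dominant for every player. At the Nash equilibrium everyone keeps their 43, and the group total is 10 × 43 = 430.
Each contributed unit returns 3.000 to the group as a whole (0.30 to each of 10 players), which exceeds 1, so the social optimum is full contribution: group total = 3.000 × 430 = 1290.00.
Efficiency loss = 1290.00 − 430 = 860.00.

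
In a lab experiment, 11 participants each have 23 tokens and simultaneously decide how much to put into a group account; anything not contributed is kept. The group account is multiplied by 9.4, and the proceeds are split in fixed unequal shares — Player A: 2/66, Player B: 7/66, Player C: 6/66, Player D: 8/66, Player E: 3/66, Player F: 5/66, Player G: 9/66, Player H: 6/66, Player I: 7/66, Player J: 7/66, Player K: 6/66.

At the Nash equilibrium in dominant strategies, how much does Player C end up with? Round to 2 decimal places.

62.31 tokens

A player with share s gets back 9.4·s per unit contributed, so full contribution is dominant for anyone with s > 1/9.4 = 0.1064 and zero contribution is dominant for anyone below.
Player D and Player G clear that bar, contributing 23 each; the remaining 9 contribute 0. Total contributed: 46.
Player C keeps 23 and receives 9.4 × 46 × 6/66 = 39.31 from the group account, for a payoff of 62.31.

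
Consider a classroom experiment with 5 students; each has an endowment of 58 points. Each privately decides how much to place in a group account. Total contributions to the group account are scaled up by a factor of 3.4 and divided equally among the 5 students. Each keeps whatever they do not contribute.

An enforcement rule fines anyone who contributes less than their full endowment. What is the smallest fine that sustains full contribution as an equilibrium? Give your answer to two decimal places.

Given the others contribute fully, the best deviation is to contribute 0 (any partial contribution still incurs the fine and gives up units whose private return 0.6800 is below 1).
Deviating from 58 to 0 saves 58 points but forfeits the deviator's share of the drop in the group account: 3.4/5 × 58 = 39.44.
So the deviation gain is 58 − 39.44 = 18.56, and the fine must be at least 18.56 points to wipe it out.

18.56 points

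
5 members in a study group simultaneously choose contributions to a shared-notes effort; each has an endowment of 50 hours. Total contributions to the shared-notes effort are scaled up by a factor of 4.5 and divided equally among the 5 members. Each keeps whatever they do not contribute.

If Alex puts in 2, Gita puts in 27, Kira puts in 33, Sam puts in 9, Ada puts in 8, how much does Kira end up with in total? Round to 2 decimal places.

88.10 hours

Total contributed: 2 + 27 + 33 + 9 + 8 = 79.
Each receives 4.5 × 79 / 5 = 71.10 from the shared-notes effort.
Kira keeps 50 − 33 = 17, so Kira's payoff is 17 + 71.10 = 88.10.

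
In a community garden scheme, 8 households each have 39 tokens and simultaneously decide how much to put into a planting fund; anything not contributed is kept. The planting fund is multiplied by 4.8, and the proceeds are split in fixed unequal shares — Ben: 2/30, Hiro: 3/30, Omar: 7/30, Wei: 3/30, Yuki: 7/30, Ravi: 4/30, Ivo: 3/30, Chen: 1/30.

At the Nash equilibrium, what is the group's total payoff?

608.40 tokens

For player j, contributing a unit is worthwhile iff 4.8 × (j's share) ≥ 1, i.e. iff j's share is at least 0.2083.
Omar and Yuki are above the threshold, contributing 39 each; the remaining 6 contribute 0. Total contributed: 78.
The planting fund pays out 4.8 × 78 = 374.40 in total (split across the unequal shares, but the aggregate is all that matters for the group sum).
The 6 free-riders keep 39 each, adding 234. Group total = 234 + 374.40 = 608.40.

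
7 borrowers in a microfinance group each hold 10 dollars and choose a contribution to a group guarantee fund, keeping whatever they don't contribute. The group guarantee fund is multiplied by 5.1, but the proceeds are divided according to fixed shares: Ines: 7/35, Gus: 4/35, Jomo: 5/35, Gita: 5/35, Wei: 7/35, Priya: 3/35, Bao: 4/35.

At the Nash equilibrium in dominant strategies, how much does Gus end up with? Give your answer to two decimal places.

21.66 dollars

A player with share s gets back 5.1·s per unit contributed, so full contribution is dominant for anyone with s > 1/5.1 = 0.1961 and zero contribution is dominant for anyone below.
The shares above 0.1961 belong to Ines and Wei, contributing 10 each; the remaining 5 contribute 0. Total contributed: 20.
Gus keeps 10 and receives 5.1 × 20 × 4/35 = 11.66 from the group guarantee fund, for a payoff of 21.66.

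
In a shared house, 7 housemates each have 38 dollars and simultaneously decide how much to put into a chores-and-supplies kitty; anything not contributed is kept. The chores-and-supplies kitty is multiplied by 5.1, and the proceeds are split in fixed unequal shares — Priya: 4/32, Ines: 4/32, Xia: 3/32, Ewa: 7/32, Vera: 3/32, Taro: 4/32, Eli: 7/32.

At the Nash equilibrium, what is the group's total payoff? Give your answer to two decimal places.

Player j's private return per contributed unit is 5.1 × (j's share). Contributing is weakly dominant for j when that share is at least 1/5.1 = 0.1961, and contributing 0 is dominant otherwise.
The shares above 0.1961 belong to Ewa and Eli, contributing 38 each; the remaining 5 contribute 0. Total contributed: 76.
The chores-and-supplies kitty pays out 5.1 × 76 = 387.60 in total (split across the unequal shares, but the aggregate is all that matters for the group sum).
The 5 free-riders keep 38 each, adding 190. Group total = 190 + 387.60 = 577.60.

577.60 dollars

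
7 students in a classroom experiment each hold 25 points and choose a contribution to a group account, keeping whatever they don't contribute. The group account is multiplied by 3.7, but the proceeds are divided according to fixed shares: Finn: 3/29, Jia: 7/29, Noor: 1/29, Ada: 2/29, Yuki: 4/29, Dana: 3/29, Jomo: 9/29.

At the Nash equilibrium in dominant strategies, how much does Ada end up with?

31.38 points

A player with share s gets back 3.7·s per unit contributed, so full contribution is dominant for anyone with s > 1/3.7 = 0.2703 and zero contribution is dominant for anyone below.
The only share above 0.2703 is Jomo's 9/29, contributing 25; the remaining 6 contribute 0. Total contributed: 25.
Ada keeps 25 and receives 3.7 × 25 × 2/29 = 6.38 from the group account, for a payoff of 31.38.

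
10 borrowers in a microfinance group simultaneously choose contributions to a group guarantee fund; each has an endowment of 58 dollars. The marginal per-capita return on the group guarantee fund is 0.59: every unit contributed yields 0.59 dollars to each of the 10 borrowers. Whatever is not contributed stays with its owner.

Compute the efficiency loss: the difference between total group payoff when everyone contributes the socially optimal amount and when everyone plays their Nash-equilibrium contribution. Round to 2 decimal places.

2842.00 dollars

The private return per contributed unit is 0.59 < 1, so contributing 0 is dominant for every player. At the Nash equilibrium everyone keeps their 58, and the group total is 10 × 58 = 580.
Each contributed unit returns 5.900 to the group as a whole (0.59 to each of 10 players), which exceeds 1, so the social optimum is full contribution: group total = 5.900 × 580 = 3422.00.
Efficiency loss = 3422.00 − 580 = 2842.00.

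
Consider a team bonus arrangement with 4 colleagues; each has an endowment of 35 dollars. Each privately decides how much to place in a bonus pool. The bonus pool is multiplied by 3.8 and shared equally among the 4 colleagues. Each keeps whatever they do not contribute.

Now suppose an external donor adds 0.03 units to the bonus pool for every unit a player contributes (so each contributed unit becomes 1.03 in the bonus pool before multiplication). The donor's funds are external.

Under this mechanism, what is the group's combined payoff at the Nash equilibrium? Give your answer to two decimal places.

140.00 dollars

Even with the mechanism, each unit contributed returns only 3.8 × 1.03 / 4 = 0.9785 per unit of net cost, so contributing nothing is still dominant.
Everyone keeps their endowment and the group total is 4 × 35 = 140.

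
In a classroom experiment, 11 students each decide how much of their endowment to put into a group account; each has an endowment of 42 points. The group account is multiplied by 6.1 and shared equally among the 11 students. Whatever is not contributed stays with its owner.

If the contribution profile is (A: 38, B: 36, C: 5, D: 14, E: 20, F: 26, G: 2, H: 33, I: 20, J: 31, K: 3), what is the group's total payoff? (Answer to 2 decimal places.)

Total contributed: 38 + 36 + 5 + 14 + 20 + 26 + 2 + 33 + 20 + 31 + 3 = 228; total kept: 11 × 42 − 228 = 234.
The group account pays out 6.1 × 228 = 1390.80 in aggregate.
Group total = 234 + 1390.80 = 1624.80.

1624.80 points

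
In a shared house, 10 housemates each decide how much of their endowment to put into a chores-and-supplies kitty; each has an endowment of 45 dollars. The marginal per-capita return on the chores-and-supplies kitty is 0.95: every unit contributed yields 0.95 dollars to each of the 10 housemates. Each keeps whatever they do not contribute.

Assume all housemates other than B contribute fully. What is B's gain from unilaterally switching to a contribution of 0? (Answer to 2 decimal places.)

Switching from a contribution of 45 to 0 lets B keep an extra 45 dollars, but lowers the chores-and-supplies kitty by 45, which costs B their own share of that drop: 0.95 × 45 = 42.75.
Net gain = 45 − 42.75 = 2.25. The private return per contributed unit (0.95) is below 1, so free-riding is indeed the best response regardless of what the others do.

2.25 dollars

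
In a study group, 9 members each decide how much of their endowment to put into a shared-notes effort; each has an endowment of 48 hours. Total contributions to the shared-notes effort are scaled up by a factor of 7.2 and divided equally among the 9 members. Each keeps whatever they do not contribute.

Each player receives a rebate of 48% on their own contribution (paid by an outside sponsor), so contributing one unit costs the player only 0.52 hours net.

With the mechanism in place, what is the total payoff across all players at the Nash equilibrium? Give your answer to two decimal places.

3317.76 hours

With the mechanism, a contributed unit returns (7.2/9) / 0.52 = 1.5385 per unit of net cost to the contributor — now above 1 — so contributing fully is weakly dominant for every player.
At the Nash equilibrium everyone contributes 48. Group total payoff = 9 × (48 × 0.48 + 7.2 × 48) = 3317.76.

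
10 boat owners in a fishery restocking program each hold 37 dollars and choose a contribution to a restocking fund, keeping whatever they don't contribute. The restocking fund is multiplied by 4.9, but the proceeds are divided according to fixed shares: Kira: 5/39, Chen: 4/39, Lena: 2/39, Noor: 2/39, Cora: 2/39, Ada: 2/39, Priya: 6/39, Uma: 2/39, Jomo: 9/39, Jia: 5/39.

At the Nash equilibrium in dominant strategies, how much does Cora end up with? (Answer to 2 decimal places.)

46.30 dollars

For player j, contributing a unit is worthwhile iff 4.9 × (j's share) ≥ 1, i.e. iff j's share is at least 0.2041.
Only Jomo (9/39) clears that bar, contributing 37; the remaining 9 contribute 0. Total contributed: 37.
Cora keeps 37 and receives 4.9 × 37 × 2/39 = 9.30 from the restocking fund, for a payoff of 46.30.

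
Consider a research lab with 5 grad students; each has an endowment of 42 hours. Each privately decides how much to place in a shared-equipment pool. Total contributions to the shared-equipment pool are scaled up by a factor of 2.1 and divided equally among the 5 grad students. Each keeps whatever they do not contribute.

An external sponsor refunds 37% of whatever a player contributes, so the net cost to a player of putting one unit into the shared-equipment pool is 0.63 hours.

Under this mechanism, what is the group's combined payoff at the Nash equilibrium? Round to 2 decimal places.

210.00 hours

With the mechanism, a contributed unit returns (2.1/5) / 0.63 = 0.6667 per unit of net cost — still below 1 — so contributing 0 remains dominant for every player.
At the Nash equilibrium no one contributes; group total payoff = 5 × 42 = 210.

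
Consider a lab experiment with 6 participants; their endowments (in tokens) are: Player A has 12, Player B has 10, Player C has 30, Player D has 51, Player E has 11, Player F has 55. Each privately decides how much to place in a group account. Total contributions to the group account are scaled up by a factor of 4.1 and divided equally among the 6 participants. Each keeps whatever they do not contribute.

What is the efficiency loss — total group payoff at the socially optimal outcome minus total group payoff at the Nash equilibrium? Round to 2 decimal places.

523.90 tokens

The private return per contributed unit is 4.1/6 = 0.6833 < 1 for every player regardless of endowment, so the Nash equilibrium is zero contribution and the group total is Σ E_j = 12 + 10 + 30 + 51 + 11 + 55 = 169.
Each contributed unit returns 4.100 to the group, so the social optimum is full contribution by everyone: group total = 4.100 × 169 = 692.90.
Efficiency loss = (4.100 − 1) × 169 = 523.90.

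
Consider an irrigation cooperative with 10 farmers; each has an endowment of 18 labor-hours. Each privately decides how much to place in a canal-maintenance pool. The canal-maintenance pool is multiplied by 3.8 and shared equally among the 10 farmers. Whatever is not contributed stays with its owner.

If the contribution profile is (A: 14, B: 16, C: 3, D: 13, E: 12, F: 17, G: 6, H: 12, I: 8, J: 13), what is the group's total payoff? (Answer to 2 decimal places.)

499.20 labor-hours

Total contributed: 14 + 16 + 3 + 13 + 12 + 17 + 6 + 12 + 8 + 13 = 114; total kept: 10 × 18 − 114 = 66.
The canal-maintenance pool pays out 3.8 × 114 = 433.20 in aggregate.
Group total = 66 + 433.20 = 499.20.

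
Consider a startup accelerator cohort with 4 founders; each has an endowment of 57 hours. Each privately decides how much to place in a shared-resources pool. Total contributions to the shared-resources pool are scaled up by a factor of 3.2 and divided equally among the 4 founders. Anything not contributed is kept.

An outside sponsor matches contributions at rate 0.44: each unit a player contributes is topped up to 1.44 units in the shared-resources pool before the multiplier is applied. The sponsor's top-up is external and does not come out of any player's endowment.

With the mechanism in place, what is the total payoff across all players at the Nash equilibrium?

With the mechanism, a contributed unit returns 3.2 × 1.44 / 4 = 1.1520 per unit of net cost to the contributor — now above 1 — so contributing fully is weakly dominant for every player.
At the Nash equilibrium everyone contributes 57. Group total payoff = 3.2 × 1.44 × 228 = 1050.62.

1050.62 hours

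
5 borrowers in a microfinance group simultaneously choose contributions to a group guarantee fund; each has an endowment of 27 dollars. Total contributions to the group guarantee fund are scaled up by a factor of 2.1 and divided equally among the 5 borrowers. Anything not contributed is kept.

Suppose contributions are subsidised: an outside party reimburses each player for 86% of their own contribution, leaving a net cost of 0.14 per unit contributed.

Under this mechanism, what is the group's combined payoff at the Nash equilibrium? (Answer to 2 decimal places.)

399.60 dollars

With the mechanism, a contributed unit returns (2.1/5) / 0.14 = 3.0000 per unit of net cost to the contributor — now above 1 — so contributing fully is weakly dominant for every player.
At the Nash equilibrium everyone contributes 27. Group total payoff = 5 × (27 × 0.86 + 2.1 × 27) = 399.60.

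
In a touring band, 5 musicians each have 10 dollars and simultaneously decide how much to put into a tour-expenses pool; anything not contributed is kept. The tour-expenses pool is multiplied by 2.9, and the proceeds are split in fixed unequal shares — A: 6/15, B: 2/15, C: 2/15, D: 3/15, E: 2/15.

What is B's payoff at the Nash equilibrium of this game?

Player j's private return per contributed unit is 2.9 × (j's share). Contributing is weakly dominant for j when that share is at least 1/2.9 = 0.3448, and contributing 0 is dominant otherwise.
A alone (share 6/15) is above the threshold, contributing 10; the remaining 4 contribute 0. Total contributed: 10.
B keeps 10 and receives 2.9 × 10 × 2/15 = 3.87 from the tour-expenses pool, for a payoff of 13.87.

13.87 dollars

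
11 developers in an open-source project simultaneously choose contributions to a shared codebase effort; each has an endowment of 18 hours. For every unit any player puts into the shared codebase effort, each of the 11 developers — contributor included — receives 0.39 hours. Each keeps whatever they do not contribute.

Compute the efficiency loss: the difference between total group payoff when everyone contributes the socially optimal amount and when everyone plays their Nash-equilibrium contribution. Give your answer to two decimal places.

The private return per contributed unit is 0.39 < 1, so contributing 0 is dominant for every player. At the Nash equilibrium everyone keeps their 18, and the group total is 11 × 18 = 198.
Each contributed unit returns 4.290 to the group as a whole (0.39 to each of 11 players), which exceeds 1, so the social optimum is full contribution: group total = 4.290 × 198 = 849.42.
Efficiency loss = 849.42 − 198 = 651.42.

651.42 hours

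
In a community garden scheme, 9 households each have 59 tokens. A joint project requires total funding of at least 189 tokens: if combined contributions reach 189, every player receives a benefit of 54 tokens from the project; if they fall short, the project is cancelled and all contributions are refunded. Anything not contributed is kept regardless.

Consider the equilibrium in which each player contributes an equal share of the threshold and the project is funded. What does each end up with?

92 tokens

Equal share of the threshold: 189/9 = 21.
At this profile no one gains by cutting their contribution: any cut drops the total below 189, the project is cancelled, contributions are refunded, and the deviator ends with 59, which is less than 59 − 21 + 54 = 92. Contributing more than 21 just wastes the excess. So contributing exactly 21 is a best response.
Each player's payoff: 59 − 21 + 54 = 92.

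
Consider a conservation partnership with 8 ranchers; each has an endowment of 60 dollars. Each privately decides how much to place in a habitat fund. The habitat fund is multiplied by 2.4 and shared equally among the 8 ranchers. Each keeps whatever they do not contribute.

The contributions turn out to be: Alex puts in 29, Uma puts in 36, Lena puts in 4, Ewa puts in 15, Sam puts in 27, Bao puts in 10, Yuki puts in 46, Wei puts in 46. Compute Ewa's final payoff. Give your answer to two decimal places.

108.90 dollars

Total contributed: 29 + 36 + 4 + 15 + 27 + 10 + 46 + 46 = 213.
Each receives 2.4 × 213 / 8 = 63.90 from the habitat fund.
Ewa keeps 60 − 15 = 45, so Ewa's payoff is 45 + 63.90 = 108.90.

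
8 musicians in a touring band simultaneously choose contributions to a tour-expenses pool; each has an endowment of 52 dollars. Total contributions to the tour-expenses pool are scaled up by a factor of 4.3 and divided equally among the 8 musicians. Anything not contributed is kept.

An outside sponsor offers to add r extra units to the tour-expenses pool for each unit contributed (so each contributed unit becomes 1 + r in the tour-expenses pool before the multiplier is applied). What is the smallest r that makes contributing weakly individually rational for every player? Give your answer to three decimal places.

0.860

With matching at rate r, one contributed unit becomes (1 + r) in the tour-expenses pool and returns 4.3 × (1 + r) / 8 to the contributor.
Setting this equal to 1: 1 + r = 8/4.3 = 1.8605.
So the minimum matching rate is r = 1.8605 − 1 = 0.860.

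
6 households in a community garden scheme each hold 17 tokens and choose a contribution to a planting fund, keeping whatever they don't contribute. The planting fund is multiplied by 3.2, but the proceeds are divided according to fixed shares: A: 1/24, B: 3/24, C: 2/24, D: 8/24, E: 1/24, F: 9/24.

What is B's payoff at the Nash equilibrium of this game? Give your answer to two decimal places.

30.60 tokens

For player j, contributing a unit is worthwhile iff 3.2 × (j's share) ≥ 1, i.e. iff j's share is at least 0.3125.
D and F are above the threshold, contributing 17 each; the remaining 4 contribute 0. Total contributed: 34.
B keeps 17 and receives 3.2 × 34 × 3/24 = 13.60 from the planting fund, for a payoff of 30.60.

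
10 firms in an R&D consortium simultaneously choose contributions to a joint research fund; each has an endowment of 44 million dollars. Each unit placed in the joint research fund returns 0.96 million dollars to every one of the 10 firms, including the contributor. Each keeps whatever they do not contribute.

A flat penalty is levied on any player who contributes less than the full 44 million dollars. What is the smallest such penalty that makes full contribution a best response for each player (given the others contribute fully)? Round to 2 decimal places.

Given the others contribute fully, the best deviation is to contribute 0 (any partial contribution still incurs the fine and gives up units whose private return 0.96 is below 1).
Deviating from 44 to 0 saves 44 million dollars but forfeits the deviator's share of the drop in the joint research fund: 0.96 × 44 = 42.24.
So the deviation gain is 44 − 42.24 = 1.76, and the fine must be at least 1.76 million dollars to wipe it out.

1.76 million dollars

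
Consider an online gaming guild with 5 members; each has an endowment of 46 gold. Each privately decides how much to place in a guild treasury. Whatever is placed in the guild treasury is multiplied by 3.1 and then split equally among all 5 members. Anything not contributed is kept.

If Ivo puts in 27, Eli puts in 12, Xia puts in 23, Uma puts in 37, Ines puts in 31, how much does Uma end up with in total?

89.60 gold

Total contributed: 27 + 12 + 23 + 37 + 31 = 130.
Each receives 3.1 × 130 / 5 = 80.60 from the guild treasury.
Uma keeps 46 − 37 = 9, so Uma's payoff is 9 + 80.60 = 89.60.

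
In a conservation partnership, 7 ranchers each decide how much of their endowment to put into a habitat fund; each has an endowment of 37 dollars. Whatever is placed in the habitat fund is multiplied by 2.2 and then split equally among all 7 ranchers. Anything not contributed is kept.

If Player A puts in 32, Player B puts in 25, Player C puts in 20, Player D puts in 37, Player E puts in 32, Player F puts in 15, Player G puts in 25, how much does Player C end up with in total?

Total contributed: 32 + 25 + 20 + 37 + 32 + 15 + 25 = 186.
Each receives 2.2 × 186 / 7 = 58.46 from the habitat fund.
Player C keeps 37 − 20 = 17, so Player C's payoff is 17 + 58.46 = 75.46.

75.46 dollars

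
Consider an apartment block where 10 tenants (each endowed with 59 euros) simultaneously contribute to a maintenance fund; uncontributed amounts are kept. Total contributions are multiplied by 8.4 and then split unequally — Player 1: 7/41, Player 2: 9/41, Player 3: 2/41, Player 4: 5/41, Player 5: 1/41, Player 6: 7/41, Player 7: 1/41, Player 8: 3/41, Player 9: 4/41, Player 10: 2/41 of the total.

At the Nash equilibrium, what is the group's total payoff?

Each unit j contributes comes back to j as 8.4 × (j's share), so j prefers to contribute only if that share exceeds 1/8.4 = 0.1190; otherwise keeping the unit dominates.
Player 1, Player 2, Player 4 and Player 6 are above the threshold, contributing 59 each; the remaining 6 contribute 0. Total contributed: 236.
The maintenance fund pays out 8.4 × 236 = 1982.40 in total (split across the unequal shares, but the aggregate is all that matters for the group sum).
The 6 free-riders keep 59 each, adding 354. Group total = 354 + 1982.40 = 2336.40.

2336.40 euros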